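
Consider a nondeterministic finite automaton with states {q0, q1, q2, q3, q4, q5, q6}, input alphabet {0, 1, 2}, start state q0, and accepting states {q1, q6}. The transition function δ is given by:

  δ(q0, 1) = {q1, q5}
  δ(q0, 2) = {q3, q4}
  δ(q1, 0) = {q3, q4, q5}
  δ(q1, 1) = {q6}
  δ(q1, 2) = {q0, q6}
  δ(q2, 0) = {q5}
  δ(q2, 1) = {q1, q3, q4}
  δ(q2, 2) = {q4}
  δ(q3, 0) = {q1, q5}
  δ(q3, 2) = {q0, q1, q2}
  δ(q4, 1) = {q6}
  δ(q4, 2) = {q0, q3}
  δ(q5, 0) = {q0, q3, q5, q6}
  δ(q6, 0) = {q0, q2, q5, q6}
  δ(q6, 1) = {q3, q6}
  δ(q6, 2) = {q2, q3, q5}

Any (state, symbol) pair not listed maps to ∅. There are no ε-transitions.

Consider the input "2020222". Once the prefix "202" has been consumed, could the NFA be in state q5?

Start in {q0}.
Read '2': q0→{q3, q4}; now {q3, q4}.
Read '0': q3→{q1, q5}, q4→∅; now {q1, q5}.
Read '2': q1→{q0, q6}, q5→∅; now {q0, q6}.
State q5 is not in {q0, q6}.

No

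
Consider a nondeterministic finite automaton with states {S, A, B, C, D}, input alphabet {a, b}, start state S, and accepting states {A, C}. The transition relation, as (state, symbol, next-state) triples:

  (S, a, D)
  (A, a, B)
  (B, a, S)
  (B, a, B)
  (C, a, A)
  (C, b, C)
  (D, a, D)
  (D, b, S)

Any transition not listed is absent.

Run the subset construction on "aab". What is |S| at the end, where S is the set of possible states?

1

Start in {S}.
Read 'a': S→{D}; now {D}.
Read 'a': D→{D}; now {D}.
Read 'b': D→{S}; now {S}.
That set has 1 state.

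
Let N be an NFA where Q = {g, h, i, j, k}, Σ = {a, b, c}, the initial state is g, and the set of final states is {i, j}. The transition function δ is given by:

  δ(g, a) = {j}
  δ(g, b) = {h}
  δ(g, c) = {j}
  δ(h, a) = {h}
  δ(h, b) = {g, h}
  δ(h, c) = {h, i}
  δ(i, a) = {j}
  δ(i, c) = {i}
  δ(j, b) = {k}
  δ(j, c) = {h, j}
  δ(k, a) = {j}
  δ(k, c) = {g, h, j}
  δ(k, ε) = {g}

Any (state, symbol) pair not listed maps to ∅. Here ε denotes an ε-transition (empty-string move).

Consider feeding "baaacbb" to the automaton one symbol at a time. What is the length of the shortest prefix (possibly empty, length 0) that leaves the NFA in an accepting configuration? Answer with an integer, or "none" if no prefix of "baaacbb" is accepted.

5

Start in {g}.
Read 'b': {g} → {h}.
Read 'a': {h} → {h}.
Read 'a': {h} → {h}.
Read 'a': {h} → {h}.
Read 'c': {h} → {h, i}.
None of the earlier sets intersect F, but {h, i} does.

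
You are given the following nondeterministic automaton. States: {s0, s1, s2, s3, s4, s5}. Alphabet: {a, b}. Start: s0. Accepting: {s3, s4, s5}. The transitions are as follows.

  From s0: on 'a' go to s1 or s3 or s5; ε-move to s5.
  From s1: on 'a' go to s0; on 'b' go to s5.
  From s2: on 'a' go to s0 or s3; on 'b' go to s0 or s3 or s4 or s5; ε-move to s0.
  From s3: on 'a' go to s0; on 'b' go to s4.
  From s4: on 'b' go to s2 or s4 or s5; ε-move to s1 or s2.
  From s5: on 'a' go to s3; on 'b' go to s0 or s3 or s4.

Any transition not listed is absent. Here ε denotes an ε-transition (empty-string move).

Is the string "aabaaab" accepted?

Start: ε-closure({s0}) = {s0, s5}.
Read 'a': s0→{s1, s3, s5}, s5→{s3}; now {s1, s3, s5}.
Read 'a': s1→{s0}, s3→{s0}, s5→{s3}; union {s0, s3}; ε-closure = {s0, s3, s5}.
Read 'b': s0→∅, s3→{s4}, s5→{s0, s3, s4}; union {s0, s3, s4}; ε-closure = {s0, s1, s2, s3, s4, s5}.
Read 'a': s0→{s1, s3, s5}, s1→{s0}, s2→{s0, s3}, s3→{s0}, s4→∅, s5→{s3}; now {s0, s1, s3, s5}.
Read 'a': s0→{s1, s3, s5}, s1→{s0}, s3→{s0}, s5→{s3}; now {s0, s1, s3, s5}.
Read 'a': s0→{s1, s3, s5}, s1→{s0}, s3→{s0}, s5→{s3}; now {s0, s1, s3, s5}.
Read 'b': s0→∅, s1→{s5}, s3→{s4}, s5→{s0, s3, s4}; union {s0, s3, s4, s5}; ε-closure = {s0, s1, s2, s3, s4, s5}.
The final set {s0, s1, s2, s3, s4, s5} contains the accepting states s3, s4, s5.

Yes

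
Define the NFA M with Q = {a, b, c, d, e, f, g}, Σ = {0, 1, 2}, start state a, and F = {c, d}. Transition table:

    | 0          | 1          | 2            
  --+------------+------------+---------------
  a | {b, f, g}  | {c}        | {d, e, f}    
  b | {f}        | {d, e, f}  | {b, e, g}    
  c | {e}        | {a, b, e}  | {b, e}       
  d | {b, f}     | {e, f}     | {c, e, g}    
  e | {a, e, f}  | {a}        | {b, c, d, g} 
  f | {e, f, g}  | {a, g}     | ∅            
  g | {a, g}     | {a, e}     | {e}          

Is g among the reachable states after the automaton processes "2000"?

Start in {a}.
Read '2': a→{d, e, f}; now {d, e, f}.
Read '0': d→{b, f}, e→{a, e, f}, f→{e, f, g}; now {a, b, e, f, g}.
Read '0': a→{b, f, g}, b→{f}, e→{a, e, f}, f→{e, f, g}, g→{a, g}; now {a, b, e, f, g}.
Read '0': a→{b, f, g}, b→{f}, e→{a, e, f}, f→{e, f, g}, g→{a, g}; now {a, b, e, f, g}.
State g is in {a, b, e, f, g}.

Yes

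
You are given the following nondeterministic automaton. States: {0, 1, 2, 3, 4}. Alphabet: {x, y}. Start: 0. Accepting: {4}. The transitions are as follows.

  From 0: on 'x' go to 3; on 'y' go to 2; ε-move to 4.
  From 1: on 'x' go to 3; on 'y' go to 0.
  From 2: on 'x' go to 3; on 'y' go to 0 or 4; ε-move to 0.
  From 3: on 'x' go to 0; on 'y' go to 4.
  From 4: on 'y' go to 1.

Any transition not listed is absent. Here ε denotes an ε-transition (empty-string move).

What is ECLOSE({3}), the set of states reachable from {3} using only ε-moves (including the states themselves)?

{3}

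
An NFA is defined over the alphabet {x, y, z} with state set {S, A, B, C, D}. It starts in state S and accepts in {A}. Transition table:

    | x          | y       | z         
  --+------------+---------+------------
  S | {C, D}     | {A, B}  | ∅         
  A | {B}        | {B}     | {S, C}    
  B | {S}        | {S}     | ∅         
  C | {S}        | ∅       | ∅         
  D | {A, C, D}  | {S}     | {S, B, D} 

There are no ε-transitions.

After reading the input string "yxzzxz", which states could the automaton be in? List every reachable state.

∅

Start in {S}.
Read 'y': {S} → {A, B}.
Read 'x': {A, B} → {S, B}.
Read 'z': {S, B} → ∅.
The set is empty and remains empty for the remaining 3 symbols.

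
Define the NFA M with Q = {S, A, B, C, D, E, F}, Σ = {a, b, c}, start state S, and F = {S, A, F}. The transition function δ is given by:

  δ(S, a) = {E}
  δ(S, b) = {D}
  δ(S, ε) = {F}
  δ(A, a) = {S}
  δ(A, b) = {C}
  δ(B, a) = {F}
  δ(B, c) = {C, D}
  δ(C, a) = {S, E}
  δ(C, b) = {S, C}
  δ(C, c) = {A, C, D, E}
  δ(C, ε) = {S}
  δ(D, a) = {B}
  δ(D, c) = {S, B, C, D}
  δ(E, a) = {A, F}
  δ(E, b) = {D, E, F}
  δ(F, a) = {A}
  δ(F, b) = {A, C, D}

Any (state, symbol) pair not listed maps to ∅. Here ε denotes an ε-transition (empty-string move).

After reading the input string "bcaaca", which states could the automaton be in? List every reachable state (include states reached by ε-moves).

Start: ε-closure({S}) = {S, F}.
Read 'b': {S, F} → {S, A, C, D, F}.
Read 'c': {S, A, C, D, F} → {S, A, B, C, D, E, F}.
Read 'a': {S, A, B, C, D, E, F} → {S, A, B, E, F}.
Read 'a': {S, A, B, E, F} → {S, A, E, F}.
Read 'c': {S, A, E, F} → ∅.
The set is empty and remains empty for the remaining 1 symbol.

∅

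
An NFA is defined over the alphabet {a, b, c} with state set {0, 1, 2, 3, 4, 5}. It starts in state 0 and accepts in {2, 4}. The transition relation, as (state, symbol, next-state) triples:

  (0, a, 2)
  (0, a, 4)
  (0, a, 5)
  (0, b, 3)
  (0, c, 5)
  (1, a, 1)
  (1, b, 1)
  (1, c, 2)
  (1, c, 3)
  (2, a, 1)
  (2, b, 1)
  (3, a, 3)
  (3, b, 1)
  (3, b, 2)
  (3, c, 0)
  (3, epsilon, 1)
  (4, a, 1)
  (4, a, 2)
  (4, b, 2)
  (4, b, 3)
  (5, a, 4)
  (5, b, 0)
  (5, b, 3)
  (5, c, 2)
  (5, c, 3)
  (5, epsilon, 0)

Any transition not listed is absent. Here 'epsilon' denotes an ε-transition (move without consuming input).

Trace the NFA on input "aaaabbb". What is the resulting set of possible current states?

Start in {0}.
Read 'a': {0} → {0, 2, 4, 5}.
Read 'a': {0, 2, 4, 5} → {0, 1, 2, 4, 5}.
Read 'a': {0, 1, 2, 4, 5} → {0, 1, 2, 4, 5}.
Read 'a': {0, 1, 2, 4, 5} → {0, 1, 2, 4, 5}.
Read 'b': {0, 1, 2, 4, 5} → {0, 1, 2, 3}.
Read 'b': {0, 1, 2, 3} → {1, 2, 3}.
Read 'b': {1, 2, 3} → {1, 2}.

{1, 2}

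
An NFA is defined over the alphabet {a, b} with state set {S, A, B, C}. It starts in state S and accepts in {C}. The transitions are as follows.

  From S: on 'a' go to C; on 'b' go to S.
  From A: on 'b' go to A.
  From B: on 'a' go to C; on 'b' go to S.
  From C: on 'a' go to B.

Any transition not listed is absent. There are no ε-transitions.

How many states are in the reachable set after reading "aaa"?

Start in {S}.
Read 'a': S→{C}; now {C}.
Read 'a': C→{B}; now {B}.
Read 'a': B→{C}; now {C}.
That set has 1 state.

1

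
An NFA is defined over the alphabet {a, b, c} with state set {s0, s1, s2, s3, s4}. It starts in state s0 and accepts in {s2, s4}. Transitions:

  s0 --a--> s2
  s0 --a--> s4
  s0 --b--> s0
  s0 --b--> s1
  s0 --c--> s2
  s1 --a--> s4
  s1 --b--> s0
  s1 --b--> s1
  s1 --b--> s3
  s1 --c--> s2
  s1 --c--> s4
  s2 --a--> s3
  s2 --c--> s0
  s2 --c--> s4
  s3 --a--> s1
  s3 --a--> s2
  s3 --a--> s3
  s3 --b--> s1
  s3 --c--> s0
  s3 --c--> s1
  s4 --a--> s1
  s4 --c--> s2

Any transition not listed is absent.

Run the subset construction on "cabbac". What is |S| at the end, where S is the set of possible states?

4

Start in {s0}.
Read 'c': {s0} → {s2}.
Read 'a': {s2} → {s3}.
Read 'b': {s3} → {s1}.
Read 'b': {s1} → {s0, s1, s3}.
Read 'a': {s0, s1, s3} → {s1, s2, s3, s4}.
Read 'c': {s1, s2, s3, s4} → {s0, s1, s2, s4}.
That set has 4 states.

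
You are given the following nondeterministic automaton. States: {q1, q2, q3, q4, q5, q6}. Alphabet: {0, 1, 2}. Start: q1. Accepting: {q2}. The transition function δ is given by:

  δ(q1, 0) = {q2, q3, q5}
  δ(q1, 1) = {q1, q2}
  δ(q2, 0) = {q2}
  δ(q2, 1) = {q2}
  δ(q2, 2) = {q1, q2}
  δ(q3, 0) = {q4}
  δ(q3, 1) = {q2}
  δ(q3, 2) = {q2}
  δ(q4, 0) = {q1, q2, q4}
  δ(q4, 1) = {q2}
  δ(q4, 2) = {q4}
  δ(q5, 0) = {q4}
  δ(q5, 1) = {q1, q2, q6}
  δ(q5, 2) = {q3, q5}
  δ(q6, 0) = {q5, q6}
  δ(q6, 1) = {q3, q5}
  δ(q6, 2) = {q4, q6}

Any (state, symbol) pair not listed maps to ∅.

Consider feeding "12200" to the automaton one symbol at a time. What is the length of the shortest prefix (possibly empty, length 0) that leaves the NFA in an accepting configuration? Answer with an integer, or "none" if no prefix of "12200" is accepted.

1

Start in {q1}.
Read '1': q1→{q1, q2}; now {q1, q2}.
None of the earlier sets intersect F, but {q1, q2} does.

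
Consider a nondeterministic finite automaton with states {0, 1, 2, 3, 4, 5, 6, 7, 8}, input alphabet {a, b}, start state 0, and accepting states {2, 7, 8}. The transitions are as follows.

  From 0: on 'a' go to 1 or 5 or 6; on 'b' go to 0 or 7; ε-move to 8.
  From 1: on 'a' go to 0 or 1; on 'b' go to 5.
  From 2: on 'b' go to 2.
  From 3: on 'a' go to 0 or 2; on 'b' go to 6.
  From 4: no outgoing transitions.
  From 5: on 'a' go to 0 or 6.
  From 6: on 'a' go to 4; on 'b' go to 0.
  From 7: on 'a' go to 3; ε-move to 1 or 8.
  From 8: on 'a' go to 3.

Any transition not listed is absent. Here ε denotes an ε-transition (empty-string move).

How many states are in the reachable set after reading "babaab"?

7

Start: ε-closure({0}) = {0, 8}.
Read 'b': 0→{0, 7}, 8→∅; union {0, 7}; ε-closure = {0, 1, 7, 8}.
Read 'a': 0→{1, 5, 6}, 1→{0, 1}, 7→{3}, 8→{3}; union {0, 1, 3, 5, 6}; ε-closure = {0, 1, 3, 5, 6, 8}.
Read 'b': 0→{0, 7}, 1→{5}, 3→{6}, 5→∅, 6→{0}, 8→∅; union {0, 5, 6, 7}; ε-closure = {0, 1, 5, 6, 7, 8}.
Read 'a': 0→{1, 5, 6}, 1→{0, 1}, 5→{0, 6}, 6→{4}, 7→{3}, 8→{3}; union {0, 1, 3, 4, 5, 6}; ε-closure = {0, 1, 3, 4, 5, 6, 8}.
Read 'a': 0→{1, 5, 6}, 1→{0, 1}, 3→{0, 2}, 4→∅, 5→{0, 6}, 6→{4}, 8→{3}; union {0, 1, 2, 3, 4, 5, 6}; ε-closure = {0, 1, 2, 3, 4, 5, 6, 8}.
Read 'b': 0→{0, 7}, 1→{5}, 2→{2}, 3→{6}, 4→∅, 5→∅, 6→{0}, 8→∅; union {0, 2, 5, 6, 7}; ε-closure = {0, 1, 2, 5, 6, 7, 8}.
That set has 7 states.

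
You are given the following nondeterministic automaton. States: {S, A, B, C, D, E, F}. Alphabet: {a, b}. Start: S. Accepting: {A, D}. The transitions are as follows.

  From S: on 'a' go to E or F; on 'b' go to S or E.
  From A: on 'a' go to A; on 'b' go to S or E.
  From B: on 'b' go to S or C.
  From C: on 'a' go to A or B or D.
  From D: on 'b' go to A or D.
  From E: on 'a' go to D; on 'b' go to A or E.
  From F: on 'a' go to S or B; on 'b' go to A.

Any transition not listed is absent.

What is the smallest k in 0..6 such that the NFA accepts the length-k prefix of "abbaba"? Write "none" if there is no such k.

2

Start in {S}.
Read 'a': S→{E, F}; now {E, F}.
Read 'b': E→{A, E}, F→{A}; now {A, E}.
None of the earlier sets intersect F, but {A, E} does.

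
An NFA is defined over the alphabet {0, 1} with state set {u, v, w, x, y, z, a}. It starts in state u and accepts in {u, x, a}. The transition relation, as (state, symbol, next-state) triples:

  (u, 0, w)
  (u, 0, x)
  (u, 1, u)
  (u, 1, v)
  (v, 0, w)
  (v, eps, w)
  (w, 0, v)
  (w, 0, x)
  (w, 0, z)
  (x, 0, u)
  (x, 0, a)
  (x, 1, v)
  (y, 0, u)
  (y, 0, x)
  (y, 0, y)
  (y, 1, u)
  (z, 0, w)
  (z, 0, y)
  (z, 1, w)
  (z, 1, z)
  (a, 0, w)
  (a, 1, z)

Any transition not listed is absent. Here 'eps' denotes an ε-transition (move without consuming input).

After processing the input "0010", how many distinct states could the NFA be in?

5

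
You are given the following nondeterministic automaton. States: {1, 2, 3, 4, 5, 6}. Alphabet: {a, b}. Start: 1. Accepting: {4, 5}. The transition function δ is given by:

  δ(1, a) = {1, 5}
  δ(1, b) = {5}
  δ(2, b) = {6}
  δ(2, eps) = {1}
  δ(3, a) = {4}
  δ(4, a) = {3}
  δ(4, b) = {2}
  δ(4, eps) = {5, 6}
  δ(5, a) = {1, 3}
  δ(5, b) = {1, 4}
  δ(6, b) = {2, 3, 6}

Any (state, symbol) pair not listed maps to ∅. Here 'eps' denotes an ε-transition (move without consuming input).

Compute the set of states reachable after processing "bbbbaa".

{1, 3, 4, 5, 6}

Start in {1}.
Read 'b': 1→{5}; now {5}.
Read 'b': 5→{1, 4}; union {1, 4}; ε-closure = {1, 4, 5, 6}.
Read 'b': 1→{5}, 4→{2}, 5→{1, 4}, 6→{2, 3, 6}; now {1, 2, 3, 4, 5, 6}.
Read 'b': 1→{5}, 2→{6}, 3→∅, 4→{2}, 5→{1, 4}, 6→{2, 3, 6}; now {1, 2, 3, 4, 5, 6}.
Read 'a': 1→{1, 5}, 2→∅, 3→{4}, 4→{3}, 5→{1, 3}, 6→∅; union {1, 3, 4, 5}; ε-closure = {1, 3, 4, 5, 6}.
Read 'a': 1→{1, 5}, 3→{4}, 4→{3}, 5→{1, 3}, 6→∅; union {1, 3, 4, 5}; ε-closure = {1, 3, 4, 5, 6}.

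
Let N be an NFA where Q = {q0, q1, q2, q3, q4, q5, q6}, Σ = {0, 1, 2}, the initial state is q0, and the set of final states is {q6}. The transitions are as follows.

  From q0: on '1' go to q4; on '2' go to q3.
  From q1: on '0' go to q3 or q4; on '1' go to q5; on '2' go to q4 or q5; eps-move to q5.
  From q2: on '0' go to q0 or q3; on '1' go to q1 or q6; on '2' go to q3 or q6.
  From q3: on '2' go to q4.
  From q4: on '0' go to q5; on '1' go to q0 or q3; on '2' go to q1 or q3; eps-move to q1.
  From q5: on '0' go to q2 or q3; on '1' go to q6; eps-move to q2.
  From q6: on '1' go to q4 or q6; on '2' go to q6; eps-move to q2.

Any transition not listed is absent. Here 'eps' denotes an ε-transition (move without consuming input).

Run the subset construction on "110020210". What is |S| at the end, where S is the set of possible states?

6

Start in {q0}.
Read '1': {q0} → {q1, q2, q4, q5}.
Read '1': {q1, q2, q4, q5} → {q0, q1, q2, q3, q5, q6}.
Read '0': {q0, q1, q2, q3, q5, q6} → {q0, q1, q2, q3, q4, q5}.
Read '0': {q0, q1, q2, q3, q4, q5} → {q0, q1, q2, q3, q4, q5}.
Read '2': {q0, q1, q2, q3, q4, q5} → {q1, q2, q3, q4, q5, q6}.
Read '0': {q1, q2, q3, q4, q5, q6} → {q0, q1, q2, q3, q4, q5}.
Read '2': {q0, q1, q2, q3, q4, q5} → {q1, q2, q3, q4, q5, q6}.
Read '1': {q1, q2, q3, q4, q5, q6} → {q0, q1, q2, q3, q4, q5, q6}.
Read '0': {q0, q1, q2, q3, q4, q5, q6} → {q0, q1, q2, q3, q4, q5}.
That set has 6 states.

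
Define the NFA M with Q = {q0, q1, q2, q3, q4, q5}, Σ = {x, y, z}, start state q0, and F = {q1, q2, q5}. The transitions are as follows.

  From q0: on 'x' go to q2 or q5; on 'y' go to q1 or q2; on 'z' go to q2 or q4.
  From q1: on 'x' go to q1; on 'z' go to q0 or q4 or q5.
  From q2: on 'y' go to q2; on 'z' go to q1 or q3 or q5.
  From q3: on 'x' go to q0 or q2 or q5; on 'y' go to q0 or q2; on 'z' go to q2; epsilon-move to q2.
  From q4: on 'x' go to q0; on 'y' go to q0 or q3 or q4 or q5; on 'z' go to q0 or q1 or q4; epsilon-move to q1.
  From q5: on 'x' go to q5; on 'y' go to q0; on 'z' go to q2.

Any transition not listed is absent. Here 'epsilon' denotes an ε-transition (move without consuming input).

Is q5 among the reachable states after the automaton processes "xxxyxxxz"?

No

Start in {q0}.
Read 'x': {q0} → {q2, q5}.
Read 'x': {q2, q5} → {q5}.
Read 'x': {q5} → {q5}.
Read 'y': {q5} → {q0}.
Read 'x': {q0} → {q2, q5}.
Read 'x': {q2, q5} → {q5}.
Read 'x': {q5} → {q5}.
Read 'z': {q5} → {q2}.
State q5 is not in {q2}.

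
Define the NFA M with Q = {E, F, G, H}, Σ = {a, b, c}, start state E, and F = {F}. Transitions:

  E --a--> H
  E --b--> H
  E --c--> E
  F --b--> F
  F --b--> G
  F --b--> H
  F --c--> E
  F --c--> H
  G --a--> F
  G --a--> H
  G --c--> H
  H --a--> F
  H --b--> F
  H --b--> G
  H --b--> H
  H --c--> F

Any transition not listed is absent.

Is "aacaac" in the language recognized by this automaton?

No

Start in {E}.
Read 'a': E→{H}; now {H}.
Read 'a': H→{F}; now {F}.
Read 'c': F→{E, H}; now {E, H}.
Read 'a': E→{H}, H→{F}; now {F, H}.
Read 'a': F→∅, H→{F}; now {F}.
Read 'c': F→{E, H}; now {E, H}.
The final set {E, H} contains no accepting state.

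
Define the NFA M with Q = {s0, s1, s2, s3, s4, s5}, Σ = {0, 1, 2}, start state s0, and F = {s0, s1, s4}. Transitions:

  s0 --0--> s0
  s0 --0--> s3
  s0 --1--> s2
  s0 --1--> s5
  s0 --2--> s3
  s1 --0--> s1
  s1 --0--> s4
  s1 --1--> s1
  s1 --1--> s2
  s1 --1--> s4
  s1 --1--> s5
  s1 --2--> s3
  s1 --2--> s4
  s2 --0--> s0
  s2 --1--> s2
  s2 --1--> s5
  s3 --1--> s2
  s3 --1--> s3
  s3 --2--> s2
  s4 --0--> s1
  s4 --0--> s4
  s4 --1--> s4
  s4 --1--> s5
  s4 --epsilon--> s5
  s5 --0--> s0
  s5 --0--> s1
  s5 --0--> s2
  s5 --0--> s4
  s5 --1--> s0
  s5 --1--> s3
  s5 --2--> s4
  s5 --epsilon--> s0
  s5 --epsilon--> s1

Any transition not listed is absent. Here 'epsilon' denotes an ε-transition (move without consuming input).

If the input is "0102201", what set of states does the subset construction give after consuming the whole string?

Start in {s0}.
Read '0': {s0} → {s0, s3}.
Read '1': {s0, s3} → {s0, s1, s2, s3, s5}.
Read '0': {s0, s1, s2, s3, s5} → {s0, s1, s2, s3, s4, s5}.
Read '2': {s0, s1, s2, s3, s4, s5} → {s0, s1, s2, s3, s4, s5}.
Read '2': {s0, s1, s2, s3, s4, s5} → {s0, s1, s2, s3, s4, s5}.
Read '0': {s0, s1, s2, s3, s4, s5} → {s0, s1, s2, s3, s4, s5}.
Read '1': {s0, s1, s2, s3, s4, s5} → {s0, s1, s2, s3, s4, s5}.

{s0, s1, s2, s3, s4, s5}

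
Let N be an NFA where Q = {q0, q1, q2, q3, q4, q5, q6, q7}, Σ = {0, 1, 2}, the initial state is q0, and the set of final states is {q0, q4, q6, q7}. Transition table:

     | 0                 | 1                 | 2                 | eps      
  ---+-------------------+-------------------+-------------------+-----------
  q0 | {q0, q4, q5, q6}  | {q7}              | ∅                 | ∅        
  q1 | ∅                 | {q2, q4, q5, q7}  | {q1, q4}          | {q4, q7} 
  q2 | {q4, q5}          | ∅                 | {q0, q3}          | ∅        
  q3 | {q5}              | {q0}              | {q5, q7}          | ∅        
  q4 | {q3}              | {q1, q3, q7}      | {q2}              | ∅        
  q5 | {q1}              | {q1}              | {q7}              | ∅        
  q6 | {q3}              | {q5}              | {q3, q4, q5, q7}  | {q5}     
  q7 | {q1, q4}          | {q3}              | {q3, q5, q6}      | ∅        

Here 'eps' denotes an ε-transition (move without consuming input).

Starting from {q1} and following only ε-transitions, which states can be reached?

{q1, q4, q7}

Begin with {q1}.
ε-move q1 → q4; add q4.
ε-move q1 → q7; add q7.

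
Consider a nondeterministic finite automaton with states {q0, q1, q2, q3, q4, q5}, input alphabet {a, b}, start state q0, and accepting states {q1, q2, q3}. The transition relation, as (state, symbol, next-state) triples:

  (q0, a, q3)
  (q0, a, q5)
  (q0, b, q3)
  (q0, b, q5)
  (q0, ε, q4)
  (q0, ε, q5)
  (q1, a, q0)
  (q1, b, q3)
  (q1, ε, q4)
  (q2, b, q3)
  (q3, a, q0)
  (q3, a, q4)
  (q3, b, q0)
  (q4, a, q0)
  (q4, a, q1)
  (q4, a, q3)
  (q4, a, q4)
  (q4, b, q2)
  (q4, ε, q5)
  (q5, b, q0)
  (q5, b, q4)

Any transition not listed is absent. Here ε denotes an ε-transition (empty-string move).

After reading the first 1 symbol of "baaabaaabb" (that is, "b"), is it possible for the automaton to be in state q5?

Start: ε-closure({q0}) = {q0, q4, q5}.
Read 'b': q0→{q3, q5}, q4→{q2}, q5→{q0, q4}; now {q0, q2, q3, q4, q5}.
State q5 is in {q0, q2, q3, q4, q5}.

Yes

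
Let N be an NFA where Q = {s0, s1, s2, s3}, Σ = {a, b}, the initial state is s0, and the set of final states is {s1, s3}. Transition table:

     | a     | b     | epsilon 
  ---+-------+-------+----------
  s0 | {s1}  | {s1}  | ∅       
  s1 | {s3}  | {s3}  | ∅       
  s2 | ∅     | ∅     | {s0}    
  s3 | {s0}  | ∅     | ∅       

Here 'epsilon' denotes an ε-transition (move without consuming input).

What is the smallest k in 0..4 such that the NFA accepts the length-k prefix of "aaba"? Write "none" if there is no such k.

1

Start in {s0}.
Read 'a': {s0} → {s1}.
None of the earlier sets intersect F, but {s1} does.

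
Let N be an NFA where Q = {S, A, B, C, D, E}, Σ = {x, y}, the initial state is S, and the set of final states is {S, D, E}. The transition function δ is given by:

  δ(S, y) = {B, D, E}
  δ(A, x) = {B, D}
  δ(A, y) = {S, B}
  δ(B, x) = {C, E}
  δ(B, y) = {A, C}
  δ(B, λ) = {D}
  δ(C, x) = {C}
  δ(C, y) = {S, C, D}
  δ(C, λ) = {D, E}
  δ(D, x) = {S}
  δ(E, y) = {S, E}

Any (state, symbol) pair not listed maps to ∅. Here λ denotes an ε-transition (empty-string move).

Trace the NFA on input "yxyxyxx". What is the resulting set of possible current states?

Start in {S}.
Read 'y': {S} → {B, D, E}.
Read 'x': {B, D, E} → {S, C, D, E}.
Read 'y': {S, C, D, E} → {S, B, C, D, E}.
Read 'x': {S, B, C, D, E} → {S, C, D, E}.
Read 'y': {S, C, D, E} → {S, B, C, D, E}.
Read 'x': {S, B, C, D, E} → {S, C, D, E}.
Read 'x': {S, C, D, E} → {S, C, D, E}.

{S, C, D, E}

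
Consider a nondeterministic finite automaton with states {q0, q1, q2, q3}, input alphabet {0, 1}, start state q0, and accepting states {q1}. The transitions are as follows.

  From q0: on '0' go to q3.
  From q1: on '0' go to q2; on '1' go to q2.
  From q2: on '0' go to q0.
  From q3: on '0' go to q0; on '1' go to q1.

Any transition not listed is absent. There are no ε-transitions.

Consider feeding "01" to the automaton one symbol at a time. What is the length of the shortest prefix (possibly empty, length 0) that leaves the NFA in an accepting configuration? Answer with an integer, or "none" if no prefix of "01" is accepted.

2

Start in {q0}.
Read '0': q0→{q3}; now {q3}.
Read '1': q3→{q1}; now {q1}.
None of the earlier sets intersect F, but {q1} does.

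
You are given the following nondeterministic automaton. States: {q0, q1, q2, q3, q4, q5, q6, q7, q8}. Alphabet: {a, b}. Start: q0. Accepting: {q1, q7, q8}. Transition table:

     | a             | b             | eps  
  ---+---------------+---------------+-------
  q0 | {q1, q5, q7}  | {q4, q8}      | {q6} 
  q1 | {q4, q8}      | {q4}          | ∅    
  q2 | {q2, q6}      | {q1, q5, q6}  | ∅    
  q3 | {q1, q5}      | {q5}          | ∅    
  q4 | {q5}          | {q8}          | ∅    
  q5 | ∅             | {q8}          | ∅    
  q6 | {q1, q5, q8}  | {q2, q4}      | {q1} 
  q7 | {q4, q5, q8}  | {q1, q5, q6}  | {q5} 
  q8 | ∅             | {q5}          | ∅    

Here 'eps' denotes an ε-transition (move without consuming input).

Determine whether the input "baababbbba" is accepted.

Yes

Start: ε-closure({q0}) = {q0, q1, q6}.
Read 'b': {q0, q1, q6} → {q2, q4, q8}.
Read 'a': {q2, q4, q8} → {q1, q2, q5, q6}.
Read 'a': {q1, q2, q5, q6} → {q1, q2, q4, q5, q6, q8}.
Read 'b': {q1, q2, q4, q5, q6, q8} → {q1, q2, q4, q5, q6, q8}.
Read 'a': {q1, q2, q4, q5, q6, q8} → {q1, q2, q4, q5, q6, q8}.
Read 'b': {q1, q2, q4, q5, q6, q8} → {q1, q2, q4, q5, q6, q8}.
Read 'b': {q1, q2, q4, q5, q6, q8} → {q1, q2, q4, q5, q6, q8}.
Read 'b': {q1, q2, q4, q5, q6, q8} → {q1, q2, q4, q5, q6, q8}.
Read 'b': {q1, q2, q4, q5, q6, q8} → {q1, q2, q4, q5, q6, q8}.
Read 'a': {q1, q2, q4, q5, q6, q8} → {q1, q2, q4, q5, q6, q8}.
The final set {q1, q2, q4, q5, q6, q8} contains the accepting states q1, q8.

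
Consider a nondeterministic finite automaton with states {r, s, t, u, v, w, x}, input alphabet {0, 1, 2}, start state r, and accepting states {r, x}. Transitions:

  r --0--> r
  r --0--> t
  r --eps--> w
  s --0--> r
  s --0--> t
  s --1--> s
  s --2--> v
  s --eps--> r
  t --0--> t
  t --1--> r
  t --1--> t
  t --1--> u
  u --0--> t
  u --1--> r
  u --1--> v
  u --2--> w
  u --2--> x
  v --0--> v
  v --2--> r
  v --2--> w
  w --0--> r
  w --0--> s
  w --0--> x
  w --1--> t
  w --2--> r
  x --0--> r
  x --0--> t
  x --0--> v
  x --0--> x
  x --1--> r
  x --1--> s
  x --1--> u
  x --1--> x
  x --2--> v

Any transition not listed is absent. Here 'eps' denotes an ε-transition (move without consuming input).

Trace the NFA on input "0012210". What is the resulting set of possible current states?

Start: ε-closure({r}) = {r, w}.
Read '0': r→{r, t}, w→{r, s, x}; union {r, s, t, x}; ε-closure = {r, s, t, w, x}.
Read '0': r→{r, t}, s→{r, t}, t→{t}, w→{r, s, x}, x→{r, t, v, x}; union {r, s, t, v, x}; ε-closure = {r, s, t, v, w, x}.
Read '1': r→∅, s→{s}, t→{r, t, u}, v→∅, w→{t}, x→{r, s, u, x}; union {r, s, t, u, x}; ε-closure = {r, s, t, u, w, x}.
Read '2': r→∅, s→{v}, t→∅, u→{w, x}, w→{r}, x→{v}; now {r, v, w, x}.
Read '2': r→∅, v→{r, w}, w→{r}, x→{v}; now {r, v, w}.
Read '1': r→∅, v→∅, w→{t}; now {t}.
Read '0': t→{t}; now {t}.

{t}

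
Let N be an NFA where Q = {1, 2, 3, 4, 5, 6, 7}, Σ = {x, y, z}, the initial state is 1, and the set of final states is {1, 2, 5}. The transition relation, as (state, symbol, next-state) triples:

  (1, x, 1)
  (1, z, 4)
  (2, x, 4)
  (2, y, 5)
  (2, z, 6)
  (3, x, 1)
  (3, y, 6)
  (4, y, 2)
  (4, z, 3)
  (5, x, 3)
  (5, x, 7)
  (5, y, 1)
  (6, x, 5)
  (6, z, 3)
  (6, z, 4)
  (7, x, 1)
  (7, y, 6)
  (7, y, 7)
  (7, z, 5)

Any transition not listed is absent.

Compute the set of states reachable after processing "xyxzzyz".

∅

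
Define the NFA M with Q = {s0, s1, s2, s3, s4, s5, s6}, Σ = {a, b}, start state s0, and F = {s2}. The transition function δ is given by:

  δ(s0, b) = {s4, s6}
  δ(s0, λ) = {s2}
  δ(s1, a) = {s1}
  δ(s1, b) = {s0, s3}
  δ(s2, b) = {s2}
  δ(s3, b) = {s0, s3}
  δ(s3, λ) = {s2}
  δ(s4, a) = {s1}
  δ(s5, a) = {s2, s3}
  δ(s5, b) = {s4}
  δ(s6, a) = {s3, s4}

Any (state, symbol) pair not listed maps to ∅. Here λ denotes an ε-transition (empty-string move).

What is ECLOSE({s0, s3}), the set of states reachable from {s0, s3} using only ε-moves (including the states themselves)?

Begin with {s0, s3}.
ε-move s3 → s2; add s2.

{s0, s2, s3}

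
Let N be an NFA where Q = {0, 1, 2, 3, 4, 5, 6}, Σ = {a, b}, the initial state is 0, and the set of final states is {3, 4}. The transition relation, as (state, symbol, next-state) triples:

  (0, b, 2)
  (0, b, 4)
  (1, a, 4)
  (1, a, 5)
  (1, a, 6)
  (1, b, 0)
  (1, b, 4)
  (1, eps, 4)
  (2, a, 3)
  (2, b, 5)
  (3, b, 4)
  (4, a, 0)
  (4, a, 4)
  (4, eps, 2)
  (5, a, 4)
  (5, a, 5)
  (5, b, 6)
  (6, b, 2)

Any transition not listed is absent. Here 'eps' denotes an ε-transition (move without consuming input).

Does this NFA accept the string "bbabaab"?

Start in {0}.
Read 'b': 0→{2, 4}; now {2, 4}.
Read 'b': 2→{5}, 4→∅; now {5}.
Read 'a': 5→{4, 5}; union {4, 5}; ε-closure = {2, 4, 5}.
Read 'b': 2→{5}, 4→∅, 5→{6}; now {5, 6}.
Read 'a': 5→{4, 5}, 6→∅; union {4, 5}; ε-closure = {2, 4, 5}.
Read 'a': 2→{3}, 4→{0, 4}, 5→{4, 5}; union {0, 3, 4, 5}; ε-closure = {0, 2, 3, 4, 5}.
Read 'b': 0→{2, 4}, 2→{5}, 3→{4}, 4→∅, 5→{6}; now {2, 4, 5, 6}.
The final set {2, 4, 5, 6} contains the accepting state 4.

Yes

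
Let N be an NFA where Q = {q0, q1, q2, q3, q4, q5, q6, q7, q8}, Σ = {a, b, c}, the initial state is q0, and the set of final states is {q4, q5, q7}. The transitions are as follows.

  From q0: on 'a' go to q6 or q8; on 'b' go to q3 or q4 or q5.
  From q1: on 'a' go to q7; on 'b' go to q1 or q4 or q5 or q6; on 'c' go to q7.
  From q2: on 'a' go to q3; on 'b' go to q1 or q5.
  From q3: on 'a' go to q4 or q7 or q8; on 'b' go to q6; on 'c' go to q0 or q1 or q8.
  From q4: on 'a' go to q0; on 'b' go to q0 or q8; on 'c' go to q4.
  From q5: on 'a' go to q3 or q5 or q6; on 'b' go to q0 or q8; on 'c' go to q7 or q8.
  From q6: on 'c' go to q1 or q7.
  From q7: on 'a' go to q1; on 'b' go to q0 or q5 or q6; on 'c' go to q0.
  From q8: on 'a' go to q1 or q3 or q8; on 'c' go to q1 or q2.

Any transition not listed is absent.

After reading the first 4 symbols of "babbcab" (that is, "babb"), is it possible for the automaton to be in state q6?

Yes

Start in {q0}.
Read 'b': q0→{q3, q4, q5}; now {q3, q4, q5}.
Read 'a': q3→{q4, q7, q8}, q4→{q0}, q5→{q3, q5, q6}; now {q0, q3, q4, q5, q6, q7, q8}.
Read 'b': q0→{q3, q4, q5}, q3→{q6}, q4→{q0, q8}, q5→{q0, q8}, q6→∅, q7→{q0, q5, q6}, q8→∅; now {q0, q3, q4, q5, q6, q8}.
Read 'b': q0→{q3, q4, q5}, q3→{q6}, q4→{q0, q8}, q5→{q0, q8}, q6→∅, q8→∅; now {q0, q3, q4, q5, q6, q8}.
State q6 is in {q0, q3, q4, q5, q6, q8}.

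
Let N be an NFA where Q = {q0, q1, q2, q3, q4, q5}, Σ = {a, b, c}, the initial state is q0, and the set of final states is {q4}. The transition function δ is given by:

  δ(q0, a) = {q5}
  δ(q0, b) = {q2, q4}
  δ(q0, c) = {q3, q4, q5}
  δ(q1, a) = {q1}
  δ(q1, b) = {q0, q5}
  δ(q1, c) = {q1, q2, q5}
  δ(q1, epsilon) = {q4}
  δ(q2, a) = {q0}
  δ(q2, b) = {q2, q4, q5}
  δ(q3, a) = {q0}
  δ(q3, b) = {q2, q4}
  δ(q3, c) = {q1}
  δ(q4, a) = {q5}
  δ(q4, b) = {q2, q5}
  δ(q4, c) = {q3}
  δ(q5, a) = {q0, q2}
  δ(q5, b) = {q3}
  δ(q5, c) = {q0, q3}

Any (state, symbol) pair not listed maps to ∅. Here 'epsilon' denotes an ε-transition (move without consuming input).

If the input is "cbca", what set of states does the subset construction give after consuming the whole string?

{q0, q1, q4, q5}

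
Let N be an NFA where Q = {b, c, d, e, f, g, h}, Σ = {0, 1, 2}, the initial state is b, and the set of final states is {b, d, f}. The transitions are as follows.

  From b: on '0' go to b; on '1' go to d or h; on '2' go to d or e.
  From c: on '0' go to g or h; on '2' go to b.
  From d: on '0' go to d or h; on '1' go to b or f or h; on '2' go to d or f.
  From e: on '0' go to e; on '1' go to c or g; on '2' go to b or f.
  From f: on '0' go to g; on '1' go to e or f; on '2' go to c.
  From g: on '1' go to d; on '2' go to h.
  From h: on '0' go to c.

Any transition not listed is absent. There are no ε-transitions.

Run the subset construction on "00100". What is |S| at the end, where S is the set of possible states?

4

Start in {b}.
Read '0': b→{b}; now {b}.
Read '0': b→{b}; now {b}.
Read '1': b→{d, h}; now {d, h}.
Read '0': d→{d, h}, h→{c}; now {c, d, h}.
Read '0': c→{g, h}, d→{d, h}, h→{c}; now {c, d, g, h}.
That set has 4 states.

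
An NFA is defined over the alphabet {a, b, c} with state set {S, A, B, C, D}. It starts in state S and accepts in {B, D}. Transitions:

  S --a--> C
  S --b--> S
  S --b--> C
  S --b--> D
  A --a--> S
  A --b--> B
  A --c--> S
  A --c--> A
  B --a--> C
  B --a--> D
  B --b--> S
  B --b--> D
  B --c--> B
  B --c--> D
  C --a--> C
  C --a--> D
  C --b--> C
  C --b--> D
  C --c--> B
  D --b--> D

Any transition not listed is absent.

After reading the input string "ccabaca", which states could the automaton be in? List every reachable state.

∅

Start in {S}.
Read 'c': {S} → ∅.
The set is empty and remains empty for the remaining 6 symbols.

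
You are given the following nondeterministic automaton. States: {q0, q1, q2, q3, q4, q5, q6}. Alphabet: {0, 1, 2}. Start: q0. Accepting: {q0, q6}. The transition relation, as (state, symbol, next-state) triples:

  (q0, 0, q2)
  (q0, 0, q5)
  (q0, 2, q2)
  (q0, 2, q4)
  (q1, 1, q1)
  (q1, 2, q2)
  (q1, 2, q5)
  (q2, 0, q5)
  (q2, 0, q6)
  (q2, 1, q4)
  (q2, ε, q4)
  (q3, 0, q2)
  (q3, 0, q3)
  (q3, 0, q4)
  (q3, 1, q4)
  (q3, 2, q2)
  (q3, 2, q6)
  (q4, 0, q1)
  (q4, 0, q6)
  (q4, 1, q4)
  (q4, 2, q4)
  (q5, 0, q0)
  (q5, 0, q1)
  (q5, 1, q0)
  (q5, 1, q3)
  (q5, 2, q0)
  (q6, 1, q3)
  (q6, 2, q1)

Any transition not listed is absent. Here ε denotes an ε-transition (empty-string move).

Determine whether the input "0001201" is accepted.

Yes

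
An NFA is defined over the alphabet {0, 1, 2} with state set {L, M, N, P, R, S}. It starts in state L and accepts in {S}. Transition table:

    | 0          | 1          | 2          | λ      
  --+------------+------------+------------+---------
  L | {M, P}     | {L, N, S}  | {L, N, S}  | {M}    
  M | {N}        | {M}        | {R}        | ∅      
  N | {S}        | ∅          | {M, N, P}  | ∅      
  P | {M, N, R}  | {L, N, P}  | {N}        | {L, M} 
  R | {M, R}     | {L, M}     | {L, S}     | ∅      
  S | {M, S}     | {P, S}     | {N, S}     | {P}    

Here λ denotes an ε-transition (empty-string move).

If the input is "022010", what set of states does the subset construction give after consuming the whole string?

Start: ε-closure({L}) = {L, M}.
Read '0': {L, M} → {L, M, N, P}.
Read '2': {L, M, N, P} → {L, M, N, P, R, S}.
Read '2': {L, M, N, P, R, S} → {L, M, N, P, R, S}.
Read '0': {L, M, N, P, R, S} → {L, M, N, P, R, S}.
Read '1': {L, M, N, P, R, S} → {L, M, N, P, S}.
Read '0': {L, M, N, P, S} → {L, M, N, P, R, S}.

{L, M, N, P, R, S}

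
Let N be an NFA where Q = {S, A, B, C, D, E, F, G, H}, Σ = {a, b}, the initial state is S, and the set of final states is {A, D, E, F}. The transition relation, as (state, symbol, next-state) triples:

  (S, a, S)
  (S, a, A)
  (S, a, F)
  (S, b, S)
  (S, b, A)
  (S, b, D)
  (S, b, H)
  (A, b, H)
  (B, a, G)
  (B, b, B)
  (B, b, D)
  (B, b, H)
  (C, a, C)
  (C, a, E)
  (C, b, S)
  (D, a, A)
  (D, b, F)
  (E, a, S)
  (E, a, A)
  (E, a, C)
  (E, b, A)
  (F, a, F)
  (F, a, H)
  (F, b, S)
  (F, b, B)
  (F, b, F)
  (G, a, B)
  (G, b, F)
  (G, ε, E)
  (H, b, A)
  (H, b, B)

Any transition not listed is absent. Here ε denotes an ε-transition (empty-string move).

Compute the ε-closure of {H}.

{H}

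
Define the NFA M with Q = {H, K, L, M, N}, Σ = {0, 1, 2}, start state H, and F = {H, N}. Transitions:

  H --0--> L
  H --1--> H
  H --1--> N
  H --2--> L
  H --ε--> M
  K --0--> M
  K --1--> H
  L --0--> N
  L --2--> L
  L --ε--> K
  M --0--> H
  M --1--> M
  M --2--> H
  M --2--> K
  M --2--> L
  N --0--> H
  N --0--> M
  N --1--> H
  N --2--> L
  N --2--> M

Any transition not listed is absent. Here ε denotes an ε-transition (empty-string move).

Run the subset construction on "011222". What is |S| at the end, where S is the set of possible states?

4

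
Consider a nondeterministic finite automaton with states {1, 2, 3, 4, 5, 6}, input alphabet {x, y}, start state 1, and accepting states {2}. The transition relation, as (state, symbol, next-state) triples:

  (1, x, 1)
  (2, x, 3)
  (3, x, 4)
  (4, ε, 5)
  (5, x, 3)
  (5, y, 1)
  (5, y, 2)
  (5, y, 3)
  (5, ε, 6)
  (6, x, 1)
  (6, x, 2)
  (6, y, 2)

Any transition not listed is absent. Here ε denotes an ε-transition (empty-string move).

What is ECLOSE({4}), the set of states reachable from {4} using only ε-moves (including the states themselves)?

{4, 5, 6}

Begin with {4}.
ε-move 4 → 5; add 5.
ε-move 5 → 6; add 6.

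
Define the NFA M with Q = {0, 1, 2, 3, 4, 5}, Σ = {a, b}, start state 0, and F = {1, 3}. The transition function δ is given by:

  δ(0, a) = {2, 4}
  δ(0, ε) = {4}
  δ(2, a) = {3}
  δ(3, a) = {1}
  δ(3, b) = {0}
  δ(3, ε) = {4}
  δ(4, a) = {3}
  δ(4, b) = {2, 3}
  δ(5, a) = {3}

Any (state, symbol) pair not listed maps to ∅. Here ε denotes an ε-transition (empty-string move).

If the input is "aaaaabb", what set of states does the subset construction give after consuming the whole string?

{0, 2, 3, 4}

Start: ε-closure({0}) = {0, 4}.
Read 'a': {0, 4} → {2, 3, 4}.
Read 'a': {2, 3, 4} → {1, 3, 4}.
Read 'a': {1, 3, 4} → {1, 3, 4}.
Read 'a': {1, 3, 4} → {1, 3, 4}.
Read 'a': {1, 3, 4} → {1, 3, 4}.
Read 'b': {1, 3, 4} → {0, 2, 3, 4}.
Read 'b': {0, 2, 3, 4} → {0, 2, 3, 4}.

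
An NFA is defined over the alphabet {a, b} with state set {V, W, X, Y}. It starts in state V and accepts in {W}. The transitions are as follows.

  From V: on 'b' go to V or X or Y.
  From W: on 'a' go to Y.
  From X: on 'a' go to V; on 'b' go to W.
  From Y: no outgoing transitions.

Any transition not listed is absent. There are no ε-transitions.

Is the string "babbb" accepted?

Yes

Start in {V}.
Read 'b': V→{V, X, Y}; now {V, X, Y}.
Read 'a': V→∅, X→{V}, Y→∅; now {V}.
Read 'b': V→{V, X, Y}; now {V, X, Y}.
Read 'b': V→{V, X, Y}, X→{W}, Y→∅; now {V, W, X, Y}.
Read 'b': V→{V, X, Y}, W→∅, X→{W}, Y→∅; now {V, W, X, Y}.
The final set {V, W, X, Y} contains the accepting state W.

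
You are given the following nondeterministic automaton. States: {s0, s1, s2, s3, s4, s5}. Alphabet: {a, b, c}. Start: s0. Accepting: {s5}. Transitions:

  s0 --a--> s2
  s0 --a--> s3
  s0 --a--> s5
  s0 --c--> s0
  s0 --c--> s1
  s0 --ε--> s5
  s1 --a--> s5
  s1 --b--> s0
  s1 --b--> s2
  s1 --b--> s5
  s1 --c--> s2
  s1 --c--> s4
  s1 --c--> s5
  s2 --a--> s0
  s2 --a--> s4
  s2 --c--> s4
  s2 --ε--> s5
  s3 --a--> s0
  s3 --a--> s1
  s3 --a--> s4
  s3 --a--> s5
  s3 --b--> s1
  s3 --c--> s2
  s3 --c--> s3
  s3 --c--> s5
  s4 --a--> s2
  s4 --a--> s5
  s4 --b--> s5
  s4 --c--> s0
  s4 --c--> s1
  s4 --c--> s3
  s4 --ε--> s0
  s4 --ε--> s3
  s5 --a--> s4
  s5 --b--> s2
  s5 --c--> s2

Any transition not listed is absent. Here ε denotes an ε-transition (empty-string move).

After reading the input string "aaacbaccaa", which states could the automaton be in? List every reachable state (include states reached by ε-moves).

Start: ε-closure({s0}) = {s0, s5}.
Read 'a': {s0, s5} → {s0, s2, s3, s4, s5}.
Read 'a': {s0, s2, s3, s4, s5} → {s0, s1, s2, s3, s4, s5}.
Read 'a': {s0, s1, s2, s3, s4, s5} → {s0, s1, s2, s3, s4, s5}.
Read 'c': {s0, s1, s2, s3, s4, s5} → {s0, s1, s2, s3, s4, s5}.
Read 'b': {s0, s1, s2, s3, s4, s5} → {s0, s1, s2, s5}.
Read 'a': {s0, s1, s2, s5} → {s0, s2, s3, s4, s5}.
Read 'c': {s0, s2, s3, s4, s5} → {s0, s1, s2, s3, s4, s5}.
Read 'c': {s0, s1, s2, s3, s4, s5} → {s0, s1, s2, s3, s4, s5}.
Read 'a': {s0, s1, s2, s3, s4, s5} → {s0, s1, s2, s3, s4, s5}.
Read 'a': {s0, s1, s2, s3, s4, s5} → {s0, s1, s2, s3, s4, s5}.

{s0, s1, s2, s3, s4, s5}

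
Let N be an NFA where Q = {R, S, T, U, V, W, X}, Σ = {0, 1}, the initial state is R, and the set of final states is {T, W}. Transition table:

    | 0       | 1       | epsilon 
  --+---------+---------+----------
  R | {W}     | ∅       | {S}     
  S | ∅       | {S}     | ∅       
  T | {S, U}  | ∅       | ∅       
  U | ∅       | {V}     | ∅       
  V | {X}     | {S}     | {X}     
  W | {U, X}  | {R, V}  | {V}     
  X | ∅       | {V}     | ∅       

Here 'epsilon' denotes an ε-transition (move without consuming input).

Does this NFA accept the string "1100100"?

Start: ε-closure({R}) = {R, S}.
Read '1': {R, S} → {S}.
Read '1': {S} → {S}.
Read '0': {S} → ∅.
The set is empty and remains empty for the remaining 4 symbols.
The final set ∅ contains no accepting state.

No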